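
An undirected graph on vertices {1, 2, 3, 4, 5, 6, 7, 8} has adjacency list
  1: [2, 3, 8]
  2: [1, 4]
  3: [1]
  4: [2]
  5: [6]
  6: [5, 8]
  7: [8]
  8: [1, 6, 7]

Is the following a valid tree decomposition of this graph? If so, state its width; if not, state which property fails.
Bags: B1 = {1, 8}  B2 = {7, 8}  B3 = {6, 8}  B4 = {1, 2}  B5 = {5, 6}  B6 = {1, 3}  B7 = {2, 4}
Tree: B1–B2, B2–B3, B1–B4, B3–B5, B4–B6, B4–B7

Yes; width 1.

Every vertex of G appears in some bag (union = {1, 2, 3, 4, 5, 6, 7, 8}); every edge is covered by a bag; and for each vertex v the set of bags containing v is connected in the bag tree. The decomposition is therefore valid. The largest bag has 2 vertices, so the width is 1.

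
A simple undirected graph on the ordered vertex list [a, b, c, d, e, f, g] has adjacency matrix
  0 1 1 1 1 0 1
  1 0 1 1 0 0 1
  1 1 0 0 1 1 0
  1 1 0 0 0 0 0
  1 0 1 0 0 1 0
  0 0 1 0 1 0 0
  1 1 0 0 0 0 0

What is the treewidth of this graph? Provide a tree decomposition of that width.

Treewidth 2.
One optimal decomposition is:
Bags: B1 = {a, b, g}  B2 = {a, b, c}  B3 = {a, c, e}  B4 = {a, b, d}  B5 = {c, e, f}
Tree: B1–B2, B2–B3, B2–B4, B3–B5

Each bag holds 3 vertices, so the decomposition has width 2, which upper-bounds the treewidth. Conversely, {a, c, e} is a clique of size 3, and the vertices of any clique must share a bag in every tree decomposition; so some bag has ≥ 3 vertices and tw(G) ≥ 2. Therefore the treewidth is 2.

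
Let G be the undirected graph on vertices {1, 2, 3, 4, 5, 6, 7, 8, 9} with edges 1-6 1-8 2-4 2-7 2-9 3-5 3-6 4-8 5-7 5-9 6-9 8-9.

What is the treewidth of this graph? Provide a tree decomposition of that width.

Each bag holds 4 vertices, so the decomposition has width 3, which upper-bounds the treewidth. For the lower bound: the 4 vertex sets {2,4,7}, {8}, {9}, {1,3,5,6} are disjoint, each induces a connected subgraph, and every pair is joined by at least one edge of G. Contracting each set to a single vertex therefore yields K_{4} as a minor, and since treewidth is minor-monotone, tw(G) ≥ tw(K_{4}) = 3. Hence tw(G) = 3 exactly.

Treewidth 3.
Bags: B1 = {2, 4, 7, 8}  B2 = {2, 7, 8, 9}  B3 = {5, 7, 8, 9}  B4 = {1, 5, 8, 9}  B5 = {1, 5, 6, 9}  B6 = {1, 3, 5, 6}
Tree: B1–B2, B2–B3, B3–B4, B4–B5, B5–B6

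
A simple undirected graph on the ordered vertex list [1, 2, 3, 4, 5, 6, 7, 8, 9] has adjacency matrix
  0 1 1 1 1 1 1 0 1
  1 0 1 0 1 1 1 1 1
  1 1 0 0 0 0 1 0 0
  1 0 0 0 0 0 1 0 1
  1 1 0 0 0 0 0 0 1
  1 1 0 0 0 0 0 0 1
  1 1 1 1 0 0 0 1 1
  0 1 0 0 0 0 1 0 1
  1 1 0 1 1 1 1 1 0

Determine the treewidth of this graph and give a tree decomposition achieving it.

Treewidth 3.
One optimal decomposition is:
Bags: B1 = {1, 2, 7, 9}  B2 = {1, 4, 7, 9}  B3 = {2, 7, 8, 9}  B4 = {1, 2, 5, 9}  B5 = {1, 2, 3, 7}  B6 = {1, 2, 6, 9}
Tree: B1–B2, B1–B3, B1–B4, B1–B5, B1–B6

Each bag holds 4 vertices, so the decomposition has width 3, which upper-bounds the treewidth. Conversely, {2, 7, 8, 9} is a clique of size 4, and the vertices of any clique must share a bag in every tree decomposition; so some bag has ≥ 4 vertices and tw(G) ≥ 3. Hence tw(G) = 3 exactly.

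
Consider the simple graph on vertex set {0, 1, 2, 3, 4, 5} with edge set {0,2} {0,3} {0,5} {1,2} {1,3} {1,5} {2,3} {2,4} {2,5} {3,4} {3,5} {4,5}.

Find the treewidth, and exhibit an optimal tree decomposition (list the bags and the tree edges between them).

Treewidth 3.
Bags: B1 = {1, 2, 3, 5}  B2 = {2, 3, 4, 5}  B3 = {0, 2, 3, 5}
Tree: B1–B2, B1–B3

Every bag has size at most 4, so the width is 4 − 1 = 3 and tw(G) ≤ 3. Conversely, {0, 2, 3, 5} is a clique of size 4, and the vertices of any clique must share a bag in every tree decomposition; so some bag has ≥ 4 vertices and tw(G) ≥ 3. Therefore the treewidth is 3.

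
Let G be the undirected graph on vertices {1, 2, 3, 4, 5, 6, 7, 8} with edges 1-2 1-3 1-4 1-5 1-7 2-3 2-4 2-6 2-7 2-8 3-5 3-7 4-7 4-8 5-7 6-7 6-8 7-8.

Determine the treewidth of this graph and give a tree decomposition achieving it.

Treewidth 3.
One optimal decomposition is:
Bags: B1 = {1, 2, 3, 7}  B2 = {1, 3, 5, 7}  B3 = {1, 2, 4, 7}  B4 = {2, 4, 7, 8}  B5 = {2, 6, 7, 8}
Tree: B1–B2, B1–B3, B3–B4, B4–B5

The largest bag has 4 vertices, giving width 3; this decomposition certifies tw(G) ≤ 3. On the other hand G contains the 4-clique {2, 4, 7, 8}. A clique must lie in a single bag of any decomposition, so no decomposition can have width below 3. Hence tw(G) = 3 exactly.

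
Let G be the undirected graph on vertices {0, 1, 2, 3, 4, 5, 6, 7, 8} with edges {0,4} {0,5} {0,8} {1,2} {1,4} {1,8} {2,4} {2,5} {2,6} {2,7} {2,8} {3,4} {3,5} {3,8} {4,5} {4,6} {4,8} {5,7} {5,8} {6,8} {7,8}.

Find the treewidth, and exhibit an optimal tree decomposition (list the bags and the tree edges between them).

Each bag holds 4 vertices, so the decomposition has width 3, which upper-bounds the treewidth. For the lower bound, the 4 vertices {0, 4, 5, 8} are pairwise adjacent, and any tree decomposition puts a clique entirely inside one bag — forcing width ≥ 3. Hence tw(G) = 3 exactly.

Treewidth 3.
Bags: B1 = {2, 4, 5, 8}  B2 = {2, 4, 6, 8}  B3 = {0, 4, 5, 8}  B4 = {2, 5, 7, 8}  B5 = {1, 2, 4, 8}  B6 = {3, 4, 5, 8}
Tree: B1–B2, B1–B3, B1–B4, B2–B5, B1–B6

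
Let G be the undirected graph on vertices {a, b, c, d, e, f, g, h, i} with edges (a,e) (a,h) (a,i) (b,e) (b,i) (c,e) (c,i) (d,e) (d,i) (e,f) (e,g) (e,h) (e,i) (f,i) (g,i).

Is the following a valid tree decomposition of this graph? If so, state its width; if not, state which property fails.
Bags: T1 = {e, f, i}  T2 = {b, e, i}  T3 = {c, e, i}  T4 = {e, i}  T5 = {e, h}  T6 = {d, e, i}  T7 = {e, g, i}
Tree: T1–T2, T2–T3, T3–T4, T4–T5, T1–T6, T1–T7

A tree decomposition must satisfy three properties: every vertex lies in some bag; for every edge, both endpoints lie together in some bag; and for every vertex, the bags containing it form a connected subtree. Here vertex a appears in no bag, so the decomposition is invalid.

No — vertex a appears in no bag.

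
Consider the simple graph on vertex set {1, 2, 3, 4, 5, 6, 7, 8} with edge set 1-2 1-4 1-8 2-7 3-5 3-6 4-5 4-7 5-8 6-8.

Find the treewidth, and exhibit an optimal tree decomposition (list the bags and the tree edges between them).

Every bag has size at most 3, so the width is 3 − 1 = 2 and tw(G) ≤ 2. Since 3–6–8–5–3 is a cycle in G, G is not acyclic. Forests are exactly the graphs of treewidth ≤ 1, so tw(G) ≥ 2. Combining the bounds, tw(G) = 2.

Treewidth 2.
Bags: B1 = {3, 5, 6}  B2 = {5, 6, 8}  B3 = {4, 5, 8}  B4 = {1, 4, 8}  B5 = {1, 4, 7}  B6 = {1, 2, 7}
Tree: B1–B2, B2–B3, B3–B4, B4–B5, B5–B6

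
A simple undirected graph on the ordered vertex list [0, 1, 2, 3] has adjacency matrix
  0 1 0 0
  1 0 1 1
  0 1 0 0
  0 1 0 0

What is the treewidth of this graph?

1

A width-1 tree decomposition is:
Bags: B1 = {1, 3}  B2 = {0, 1}  B3 = {1, 2}
Tree: B1–B2, B1–B3
Each bag holds 2 vertices, so the decomposition has width 1, which upper-bounds the treewidth. G has an edge, so its treewidth is at least 1. Combining the bounds, tw(G) = 1.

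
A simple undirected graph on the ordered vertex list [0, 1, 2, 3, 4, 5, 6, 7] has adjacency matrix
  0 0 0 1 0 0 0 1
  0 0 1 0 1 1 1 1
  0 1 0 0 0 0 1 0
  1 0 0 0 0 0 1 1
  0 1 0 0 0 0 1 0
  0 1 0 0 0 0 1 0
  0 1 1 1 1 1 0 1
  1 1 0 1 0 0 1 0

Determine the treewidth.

A width-2 tree decomposition is:
Bags: B1 = {1, 6, 7}  B2 = {1, 2, 6}  B3 = {1, 5, 6}  B4 = {1, 4, 6}  B5 = {3, 6, 7}  B6 = {0, 3, 7}
Tree: B1–B2, B1–B3, B3–B4, B1–B5, B5–B6
Every bag has size at most 3, so the width is 3 − 1 = 2 and tw(G) ≤ 2. On the other hand G contains the 3-clique {0, 3, 7}. A clique must lie in a single bag of any decomposition, so no decomposition can have width below 2. Therefore the treewidth is 2.

2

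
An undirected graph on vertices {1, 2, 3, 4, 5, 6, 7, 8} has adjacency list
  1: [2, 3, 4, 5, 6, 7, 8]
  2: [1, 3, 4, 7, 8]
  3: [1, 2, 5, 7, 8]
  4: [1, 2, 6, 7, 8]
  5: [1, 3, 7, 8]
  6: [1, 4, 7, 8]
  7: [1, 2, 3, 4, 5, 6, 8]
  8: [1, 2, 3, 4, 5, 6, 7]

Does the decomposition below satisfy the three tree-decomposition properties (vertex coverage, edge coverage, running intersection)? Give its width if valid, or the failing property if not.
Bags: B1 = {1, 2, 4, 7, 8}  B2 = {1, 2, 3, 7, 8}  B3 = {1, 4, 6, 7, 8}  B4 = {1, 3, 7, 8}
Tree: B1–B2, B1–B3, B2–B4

A tree decomposition must satisfy three properties: every vertex lies in some bag; for every edge, both endpoints lie together in some bag; and for every vertex, the bags containing it form a connected subtree. Here vertex 5 appears in no bag, so the decomposition is invalid.

No — vertex 5 appears in no bag.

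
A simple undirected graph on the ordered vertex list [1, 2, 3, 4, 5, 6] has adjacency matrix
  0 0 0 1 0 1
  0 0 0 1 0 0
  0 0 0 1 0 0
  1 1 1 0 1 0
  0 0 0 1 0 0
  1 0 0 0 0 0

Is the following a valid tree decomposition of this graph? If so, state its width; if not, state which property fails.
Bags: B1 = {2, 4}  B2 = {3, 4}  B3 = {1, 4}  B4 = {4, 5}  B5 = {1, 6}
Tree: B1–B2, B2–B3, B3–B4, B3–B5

Checking the three conditions: (i) the bags cover all of {1, 2, 3, 4, 5, 6}; (ii) for each edge, some bag contains both endpoints; (iii) the bags containing any fixed vertex form a subtree. All hold, so the decomposition is valid with width 2 − 1 = 1.

Yes; width 1.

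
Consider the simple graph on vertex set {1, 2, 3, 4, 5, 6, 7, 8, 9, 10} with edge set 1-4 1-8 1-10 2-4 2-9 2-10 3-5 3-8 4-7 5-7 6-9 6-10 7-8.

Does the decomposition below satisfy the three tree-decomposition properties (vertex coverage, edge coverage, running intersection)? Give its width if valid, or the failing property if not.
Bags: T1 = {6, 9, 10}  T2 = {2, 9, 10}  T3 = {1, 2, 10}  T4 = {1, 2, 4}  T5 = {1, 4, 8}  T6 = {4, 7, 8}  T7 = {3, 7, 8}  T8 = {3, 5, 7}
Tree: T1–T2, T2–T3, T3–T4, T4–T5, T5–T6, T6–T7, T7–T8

Yes; width 2.

Checking the three conditions: (i) the bags cover all of {1, 2, 3, 4, 5, 6, 7, 8, 9, 10}; (ii) for each edge, some bag contains both endpoints; (iii) the bags containing any fixed vertex form a subtree. All hold, so the decomposition is valid with width 3 − 1 = 2.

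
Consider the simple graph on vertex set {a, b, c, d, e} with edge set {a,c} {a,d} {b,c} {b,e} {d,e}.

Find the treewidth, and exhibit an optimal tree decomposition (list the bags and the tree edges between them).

Treewidth 2.
One optimal decomposition is:
Bags: B1 = {a, b, c}  B2 = {a, b, e}  B3 = {a, d, e}
Tree: B1–B2, B2–B3

Every bag has size at most 3, so the width is 3 − 1 = 2 and tw(G) ≤ 2. For the lower bound, G contains the cycle a–c–b–e–d–a, so G is not a forest; only forests have treewidth ≤ 1, hence tw(G) ≥ 2. The upper and lower bounds meet at 2, so that is the treewidth.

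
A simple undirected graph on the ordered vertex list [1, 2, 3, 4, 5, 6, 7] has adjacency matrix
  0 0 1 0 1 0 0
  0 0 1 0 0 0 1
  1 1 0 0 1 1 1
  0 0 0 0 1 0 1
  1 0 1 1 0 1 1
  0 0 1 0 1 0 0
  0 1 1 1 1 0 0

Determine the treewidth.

A width-2 tree decomposition is:
Bags: B1 = {3, 5, 6}  B2 = {1, 3, 5}  B3 = {3, 5, 7}  B4 = {4, 5, 7}  B5 = {2, 3, 7}
Tree: B1–B2, B1–B3, B3–B4, B3–B5
The largest bag has 3 vertices, giving width 2; this decomposition certifies tw(G) ≤ 2. For the lower bound, the 3 vertices {2, 3, 7} are pairwise adjacent, and any tree decomposition puts a clique entirely inside one bag — forcing width ≥ 2. The upper and lower bounds meet at 2, so that is the treewidth.

2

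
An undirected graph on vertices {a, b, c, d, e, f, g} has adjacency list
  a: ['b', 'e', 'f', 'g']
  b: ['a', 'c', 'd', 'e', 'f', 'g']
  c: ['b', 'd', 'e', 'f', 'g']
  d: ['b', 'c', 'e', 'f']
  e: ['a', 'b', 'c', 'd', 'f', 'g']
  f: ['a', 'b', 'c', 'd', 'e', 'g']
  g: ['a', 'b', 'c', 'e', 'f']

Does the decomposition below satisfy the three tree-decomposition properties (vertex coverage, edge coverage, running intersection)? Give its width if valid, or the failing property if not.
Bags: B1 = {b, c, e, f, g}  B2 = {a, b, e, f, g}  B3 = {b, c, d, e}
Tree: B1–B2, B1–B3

No — edge (f,d) lies in no bag.

A tree decomposition must satisfy three properties: every vertex lies in some bag; for every edge, both endpoints lie together in some bag; and for every vertex, the bags containing it form a connected subtree. Here edge (f,d) lies in no bag, so the decomposition is invalid.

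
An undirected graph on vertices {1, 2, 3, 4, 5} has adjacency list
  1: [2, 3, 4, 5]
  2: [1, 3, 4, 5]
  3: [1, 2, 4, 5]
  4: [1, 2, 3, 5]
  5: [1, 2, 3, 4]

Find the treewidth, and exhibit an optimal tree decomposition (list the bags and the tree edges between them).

A single bag containing all 5 vertices is trivially a valid decomposition of width 4. Conversely, {1, 2, 3, 4, 5} is a clique of size 5, and the vertices of any clique must share a bag in every tree decomposition; so some bag has ≥ 5 vertices and tw(G) ≥ 4. Hence tw(G) = 4 exactly.

Treewidth 4.
One optimal decomposition is:
Bags: B1 = {1, 2, 3, 4, 5}
Tree: (single bag)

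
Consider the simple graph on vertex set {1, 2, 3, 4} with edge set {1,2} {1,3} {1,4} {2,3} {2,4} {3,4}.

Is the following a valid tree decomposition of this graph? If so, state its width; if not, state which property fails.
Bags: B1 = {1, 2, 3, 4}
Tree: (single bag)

Vertex coverage: the bags together contain {1, 2, 3, 4}, the full vertex set. Edge coverage: each edge of G has both endpoints in at least one bag. Running intersection: for every vertex, the bags containing it form a connected subtree. All three properties hold, so this is a valid tree decomposition of width max|bag| − 1 = 3, and hence tw(G) ≤ 3.

Yes; width 3.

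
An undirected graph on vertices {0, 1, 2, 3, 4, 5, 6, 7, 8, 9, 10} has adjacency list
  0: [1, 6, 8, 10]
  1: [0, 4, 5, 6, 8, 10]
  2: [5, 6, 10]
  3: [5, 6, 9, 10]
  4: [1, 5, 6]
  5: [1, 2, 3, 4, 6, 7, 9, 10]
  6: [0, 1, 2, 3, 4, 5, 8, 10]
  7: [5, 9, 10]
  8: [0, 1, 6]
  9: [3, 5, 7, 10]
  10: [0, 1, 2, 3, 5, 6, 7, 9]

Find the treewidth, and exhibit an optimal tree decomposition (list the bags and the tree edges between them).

Treewidth 3.
One such decomposition:
Bags: B1 = {1, 4, 5, 6}  B2 = {1, 5, 6, 10}  B3 = {3, 5, 6, 10}  B4 = {0, 1, 6, 10}  B5 = {0, 1, 6, 8}  B6 = {3, 5, 9, 10}  B7 = {2, 5, 6, 10}  B8 = {5, 7, 9, 10}
Tree: B1–B2, B2–B3, B2–B4, B4–B5, B3–B6, B3–B7, B6–B8

Each bag holds 4 vertices, so the decomposition has width 3, which upper-bounds the treewidth. On the other hand G contains the 4-clique {0, 1, 6, 8}. A clique must lie in a single bag of any decomposition, so no decomposition can have width below 3. Combining the bounds, tw(G) = 3.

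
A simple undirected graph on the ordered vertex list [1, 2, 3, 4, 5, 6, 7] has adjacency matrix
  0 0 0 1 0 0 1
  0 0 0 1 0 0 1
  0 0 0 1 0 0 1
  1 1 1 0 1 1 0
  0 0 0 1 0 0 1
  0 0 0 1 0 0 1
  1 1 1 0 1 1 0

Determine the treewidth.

2

A width-2 tree decomposition is:
Bags: B1 = {1, 4, 7}  B2 = {4, 5, 7}  B3 = {2, 4, 7}  B4 = {4, 6, 7}  B5 = {3, 4, 7}
Tree: B1–B2, B2–B3, B3–B4, B4–B5
Every bag has size at most 3, so the width is 3 − 1 = 2 and tw(G) ≤ 2. The edges 4–1–7–5–4 form a cycle, so G is not a tree and its treewidth is at least 2. Combining the bounds, tw(G) = 2.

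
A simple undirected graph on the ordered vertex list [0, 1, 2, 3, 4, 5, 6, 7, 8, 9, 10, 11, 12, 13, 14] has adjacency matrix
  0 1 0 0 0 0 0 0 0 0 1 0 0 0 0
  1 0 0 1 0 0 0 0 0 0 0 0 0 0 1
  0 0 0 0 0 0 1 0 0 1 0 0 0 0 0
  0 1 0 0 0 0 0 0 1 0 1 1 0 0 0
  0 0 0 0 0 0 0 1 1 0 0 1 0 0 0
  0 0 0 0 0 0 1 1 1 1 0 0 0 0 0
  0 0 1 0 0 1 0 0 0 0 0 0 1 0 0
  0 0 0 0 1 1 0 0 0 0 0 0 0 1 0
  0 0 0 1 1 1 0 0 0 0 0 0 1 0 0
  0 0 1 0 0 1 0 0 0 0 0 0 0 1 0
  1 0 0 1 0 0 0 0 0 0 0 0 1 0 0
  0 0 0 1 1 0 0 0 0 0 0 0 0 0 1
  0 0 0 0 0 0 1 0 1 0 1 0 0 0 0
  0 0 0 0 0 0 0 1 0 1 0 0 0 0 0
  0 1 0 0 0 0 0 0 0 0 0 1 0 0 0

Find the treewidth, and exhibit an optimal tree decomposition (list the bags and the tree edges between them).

The largest bag has 4 vertices, giving width 3; this decomposition certifies tw(G) ≤ 3. For the lower bound: the 4 vertex sets {2,9,13}, {7}, {5}, {4,6,8,12} are disjoint, each induces a connected subgraph, and every pair is joined by at least one edge of G. Contracting each set to a single vertex therefore yields K_{4} as a minor, and since treewidth is minor-monotone, tw(G) ≥ tw(K_{4}) = 3. Hence tw(G) = 3 exactly.

Treewidth 3.
Bags: B1 = {2, 7, 9, 13}  B2 = {2, 5, 7, 9}  B3 = {2, 5, 6, 7}  B4 = {4, 5, 6, 7}  B5 = {4, 5, 6, 8}  B6 = {4, 6, 8, 12}  B7 = {4, 8, 11, 12}  B8 = {3, 8, 11, 12}  B9 = {3, 10, 11, 12}  B10 = {3, 10, 11, 14}  B11 = {1, 3, 10, 14}  B12 = {0, 1, 10, 14}
Tree: B1–B2, B2–B3, B3–B4, B4–B5, B5–B6, B6–B7, B7–B8, B8–B9, B9–B10, B10–B11, B11–B12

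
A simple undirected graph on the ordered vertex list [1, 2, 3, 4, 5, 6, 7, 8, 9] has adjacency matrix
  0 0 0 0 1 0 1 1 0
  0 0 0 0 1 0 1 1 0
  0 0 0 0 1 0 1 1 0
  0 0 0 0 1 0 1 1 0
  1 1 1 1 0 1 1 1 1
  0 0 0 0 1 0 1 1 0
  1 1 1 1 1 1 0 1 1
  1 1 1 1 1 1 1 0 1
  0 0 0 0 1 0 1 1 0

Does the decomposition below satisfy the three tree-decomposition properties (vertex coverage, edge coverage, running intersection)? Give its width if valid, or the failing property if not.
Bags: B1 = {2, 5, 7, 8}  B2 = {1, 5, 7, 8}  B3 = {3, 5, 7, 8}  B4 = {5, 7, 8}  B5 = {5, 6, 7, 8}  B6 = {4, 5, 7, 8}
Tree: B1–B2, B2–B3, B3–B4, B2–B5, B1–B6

A tree decomposition must satisfy three properties: every vertex lies in some bag; for every edge, both endpoints lie together in some bag; and for every vertex, the bags containing it form a connected subtree. Here vertex 9 appears in no bag, so the decomposition is invalid.

No — vertex 9 appears in no bag.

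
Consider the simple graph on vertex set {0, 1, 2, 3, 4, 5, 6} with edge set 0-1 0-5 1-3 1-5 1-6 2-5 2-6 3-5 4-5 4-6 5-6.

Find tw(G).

A width-2 tree decomposition is:
Bags: B1 = {1, 5, 6}  B2 = {2, 5, 6}  B3 = {0, 1, 5}  B4 = {1, 3, 5}  B5 = {4, 5, 6}
Tree: B1–B2, B1–B3, B3–B4, B1–B5
The largest bag has 3 vertices, giving width 2; this decomposition certifies tw(G) ≤ 2. On the other hand G contains the 3-clique {0, 1, 5}. A clique must lie in a single bag of any decomposition, so no decomposition can have width below 2. Therefore the treewidth is 2.

2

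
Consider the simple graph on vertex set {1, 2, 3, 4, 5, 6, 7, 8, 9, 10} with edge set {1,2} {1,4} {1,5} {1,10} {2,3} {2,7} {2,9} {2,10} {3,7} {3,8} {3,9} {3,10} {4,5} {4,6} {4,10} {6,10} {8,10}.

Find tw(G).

A width-2 tree decomposition is:
Bags: B1 = {3, 8, 10}  B2 = {2, 3, 10}  B3 = {2, 3, 7}  B4 = {1, 2, 10}  B5 = {2, 3, 9}  B6 = {1, 4, 10}  B7 = {1, 4, 5}  B8 = {4, 6, 10}
Tree: B1–B2, B2–B3, B2–B4, B3–B5, B4–B6, B6–B7, B6–B8
The largest bag has 3 vertices, giving width 2; this decomposition certifies tw(G) ≤ 2. For the lower bound, the 3 vertices {2, 3, 9} are pairwise adjacent, and any tree decomposition puts a clique entirely inside one bag — forcing width ≥ 2. Hence tw(G) = 2 exactly.

2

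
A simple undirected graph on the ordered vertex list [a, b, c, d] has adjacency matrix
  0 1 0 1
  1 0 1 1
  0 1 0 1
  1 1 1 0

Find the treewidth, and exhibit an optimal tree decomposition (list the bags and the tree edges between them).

Every bag has size at most 3, so the width is 3 − 1 = 2 and tw(G) ≤ 2. On the other hand G contains the 3-clique {b, c, d}. A clique must lie in a single bag of any decomposition, so no decomposition can have width below 2. The upper and lower bounds meet at 2, so that is the treewidth.

Treewidth 2.
One such decomposition:
Bags: B1 = {b, c, d}  B2 = {a, b, d}
Tree: B1–B2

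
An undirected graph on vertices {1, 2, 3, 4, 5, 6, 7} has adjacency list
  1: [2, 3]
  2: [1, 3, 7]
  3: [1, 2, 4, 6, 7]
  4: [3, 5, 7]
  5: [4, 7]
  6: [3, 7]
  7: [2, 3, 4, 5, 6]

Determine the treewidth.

2

A width-2 tree decomposition is:
Bags: B1 = {4, 5, 7}  B2 = {3, 4, 7}  B3 = {3, 6, 7}  B4 = {2, 3, 7}  B5 = {1, 2, 3}
Tree: B1–B2, B2–B3, B3–B4, B4–B5
The largest bag has 3 vertices, giving width 2; this decomposition certifies tw(G) ≤ 2. Conversely, {1, 2, 3} is a clique of size 3, and the vertices of any clique must share a bag in every tree decomposition; so some bag has ≥ 3 vertices and tw(G) ≥ 2. Combining the bounds, tw(G) = 2.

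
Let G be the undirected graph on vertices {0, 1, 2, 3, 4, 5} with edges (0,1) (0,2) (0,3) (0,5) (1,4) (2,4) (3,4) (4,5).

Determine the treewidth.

A width-2 tree decomposition is:
Bags: B1 = {0, 3, 4}  B2 = {0, 4, 5}  B3 = {0, 1, 4}  B4 = {0, 2, 4}
Tree: B1–B2, B2–B3, B3–B4
The largest bag has 3 vertices, giving width 2; this decomposition certifies tw(G) ≤ 2. For the lower bound, G contains the cycle 0–3–4–5–0, so G is not a forest; only forests have treewidth ≤ 1, hence tw(G) ≥ 2. Therefore the treewidth is 2.

2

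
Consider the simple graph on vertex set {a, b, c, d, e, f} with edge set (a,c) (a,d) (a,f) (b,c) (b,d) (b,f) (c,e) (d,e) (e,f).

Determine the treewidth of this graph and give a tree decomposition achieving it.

Each bag holds 4 vertices, so the decomposition has width 3, which upper-bounds the treewidth. For the lower bound: the 4 vertex sets {e,f}, {a,c}, {d}, {b} are disjoint, each induces a connected subgraph, and every pair is joined by at least one edge of G. Contracting each set to a single vertex therefore yields K_{4} as a minor, and since treewidth is minor-monotone, tw(G) ≥ tw(K_{4}) = 3. Combining the bounds, tw(G) = 3.

Treewidth 3.
One such decomposition:
Bags: B1 = {c, d, e, f}  B2 = {a, c, d, f}  B3 = {b, c, d, f}
Tree: B1–B2, B2–B3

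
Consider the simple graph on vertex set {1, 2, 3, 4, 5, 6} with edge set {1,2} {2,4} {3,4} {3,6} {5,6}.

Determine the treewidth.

A width-1 tree decomposition is:
Bags: B1 = {5, 6}  B2 = {3, 6}  B3 = {3, 4}  B4 = {2, 4}  B5 = {1, 2}
Tree: B1–B2, B2–B3, B3–B4, B4–B5
The largest bag has 2 vertices, giving width 1; this decomposition certifies tw(G) ≤ 1. Since G has at least one edge (e.g. 5–6), it is not an edgeless graph, so tw(G) ≥ 1. Combining the bounds, tw(G) = 1.

1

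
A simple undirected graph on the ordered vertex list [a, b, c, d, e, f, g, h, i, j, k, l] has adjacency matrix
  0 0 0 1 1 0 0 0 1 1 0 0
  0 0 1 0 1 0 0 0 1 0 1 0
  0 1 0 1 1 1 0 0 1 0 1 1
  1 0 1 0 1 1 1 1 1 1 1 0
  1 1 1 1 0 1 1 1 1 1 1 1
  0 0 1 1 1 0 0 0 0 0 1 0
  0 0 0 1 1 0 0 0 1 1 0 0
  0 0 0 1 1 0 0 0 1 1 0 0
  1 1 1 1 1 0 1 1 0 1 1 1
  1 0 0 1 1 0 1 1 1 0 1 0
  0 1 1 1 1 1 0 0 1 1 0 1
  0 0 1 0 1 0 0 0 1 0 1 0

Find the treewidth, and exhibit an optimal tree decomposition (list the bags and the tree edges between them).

Treewidth 4.
One optimal decomposition is:
Bags: B1 = {c, d, e, f, k}  B2 = {c, d, e, i, k}  B3 = {d, e, i, j, k}  B4 = {a, d, e, i, j}  B5 = {d, e, g, i, j}  B6 = {c, e, i, k, l}  B7 = {d, e, h, i, j}  B8 = {b, c, e, i, k}
Tree: B1–B2, B2–B3, B3–B4, B4–B5, B2–B6, B4–B7, B2–B8

Every bag has size at most 5, so the width is 5 − 1 = 4 and tw(G) ≤ 4. Conversely, {c, d, e, f, k} is a clique of size 5, and the vertices of any clique must share a bag in every tree decomposition; so some bag has ≥ 5 vertices and tw(G) ≥ 4. Combining the bounds, tw(G) = 4.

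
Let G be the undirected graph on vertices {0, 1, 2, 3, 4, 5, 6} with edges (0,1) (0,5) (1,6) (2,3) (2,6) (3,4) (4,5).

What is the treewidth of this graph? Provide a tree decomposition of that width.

Treewidth 2.
Bags: B1 = {1, 2, 6}  B2 = {0, 1, 2}  B3 = {0, 2, 5}  B4 = {2, 4, 5}  B5 = {2, 3, 4}
Tree: B1–B2, B2–B3, B3–B4, B4–B5

Every bag has size at most 3, so the width is 3 − 1 = 2 and tw(G) ≤ 2. The edges 2–6–1–0–5–4–3–2 form a cycle, so G is not a tree and its treewidth is at least 2. Combining the bounds, tw(G) = 2.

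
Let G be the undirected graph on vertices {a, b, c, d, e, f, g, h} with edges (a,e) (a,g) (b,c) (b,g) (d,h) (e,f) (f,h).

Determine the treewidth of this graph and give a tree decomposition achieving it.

Each bag holds 2 vertices, so the decomposition has width 1, which upper-bounds the treewidth. Any graph with an edge has treewidth ≥ 1, and G has the edge c–b. Combining the bounds, tw(G) = 1.

Treewidth 1.
Bags: B1 = {b, c}  B2 = {b, g}  B3 = {a, g}  B4 = {a, e}  B5 = {e, f}  B6 = {f, h}  B7 = {d, h}
Tree: B1–B2, B2–B3, B3–B4, B4–B5, B5–B6, B6–B7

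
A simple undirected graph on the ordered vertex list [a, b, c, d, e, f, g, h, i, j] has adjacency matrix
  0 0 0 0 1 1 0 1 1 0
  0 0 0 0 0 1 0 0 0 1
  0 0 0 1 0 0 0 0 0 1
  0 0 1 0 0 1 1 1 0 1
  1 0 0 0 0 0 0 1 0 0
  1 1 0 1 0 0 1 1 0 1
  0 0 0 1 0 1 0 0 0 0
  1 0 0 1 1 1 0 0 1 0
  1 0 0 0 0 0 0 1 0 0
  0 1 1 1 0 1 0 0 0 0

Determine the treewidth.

2

A width-2 tree decomposition is:
Bags: B1 = {a, f, h}  B2 = {d, f, h}  B3 = {d, f, j}  B4 = {b, f, j}  B5 = {a, h, i}  B6 = {d, f, g}  B7 = {a, e, h}  B8 = {c, d, j}
Tree: B1–B2, B2–B3, B3–B4, B1–B5, B2–B6, B1–B7, B3–B8
Each bag holds 3 vertices, so the decomposition has width 2, which upper-bounds the treewidth. On the other hand G contains the 3-clique {a, e, h}. A clique must lie in a single bag of any decomposition, so no decomposition can have width below 2. Combining the bounds, tw(G) = 2.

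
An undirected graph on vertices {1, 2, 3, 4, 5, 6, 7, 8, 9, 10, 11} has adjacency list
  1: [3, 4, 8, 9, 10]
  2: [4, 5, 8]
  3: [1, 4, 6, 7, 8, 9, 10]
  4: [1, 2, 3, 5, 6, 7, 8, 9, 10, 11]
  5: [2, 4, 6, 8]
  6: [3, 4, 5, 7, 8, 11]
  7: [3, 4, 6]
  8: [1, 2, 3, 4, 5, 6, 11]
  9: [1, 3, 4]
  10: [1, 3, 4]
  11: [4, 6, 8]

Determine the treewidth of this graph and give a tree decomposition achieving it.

Treewidth 3.
One such decomposition:
Bags: B1 = {3, 4, 6, 8}  B2 = {4, 5, 6, 8}  B3 = {1, 3, 4, 8}  B4 = {1, 3, 4, 9}  B5 = {1, 3, 4, 10}  B6 = {4, 6, 8, 11}  B7 = {3, 4, 6, 7}  B8 = {2, 4, 5, 8}
Tree: B1–B2, B1–B3, B3–B4, B3–B5, B2–B6, B1–B7, B2–B8

Each bag holds 4 vertices, so the decomposition has width 3, which upper-bounds the treewidth. For the lower bound, the 4 vertices {4, 6, 8, 11} are pairwise adjacent, and any tree decomposition puts a clique entirely inside one bag — forcing width ≥ 3. Hence tw(G) = 3 exactly.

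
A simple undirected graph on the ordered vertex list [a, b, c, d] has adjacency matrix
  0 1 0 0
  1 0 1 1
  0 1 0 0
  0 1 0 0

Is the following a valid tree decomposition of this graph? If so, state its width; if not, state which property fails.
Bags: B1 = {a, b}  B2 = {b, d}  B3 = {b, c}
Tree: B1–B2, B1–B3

Vertex coverage: the bags together contain {a, b, c, d}, the full vertex set. Edge coverage: each edge of G has both endpoints in at least one bag. Running intersection: for every vertex, the bags containing it form a connected subtree. All three properties hold, so this is a valid tree decomposition of width max|bag| − 1 = 1, and hence tw(G) ≤ 1.

Yes; width 1.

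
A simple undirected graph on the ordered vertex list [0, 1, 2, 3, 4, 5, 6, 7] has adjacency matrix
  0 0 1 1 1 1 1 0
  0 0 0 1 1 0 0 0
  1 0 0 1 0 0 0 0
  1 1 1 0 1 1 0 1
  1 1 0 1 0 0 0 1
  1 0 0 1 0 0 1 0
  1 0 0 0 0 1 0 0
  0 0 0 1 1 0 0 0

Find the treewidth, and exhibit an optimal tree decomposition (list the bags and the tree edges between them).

Treewidth 2.
One such decomposition:
Bags: B1 = {0, 2, 3}  B2 = {0, 3, 4}  B3 = {0, 3, 5}  B4 = {3, 4, 7}  B5 = {1, 3, 4}  B6 = {0, 5, 6}
Tree: B1–B2, B1–B3, B2–B4, B4–B5, B3–B6

Each bag holds 3 vertices, so the decomposition has width 2, which upper-bounds the treewidth. Conversely, {0, 2, 3} is a clique of size 3, and the vertices of any clique must share a bag in every tree decomposition; so some bag has ≥ 3 vertices and tw(G) ≥ 2. Combining the bounds, tw(G) = 2.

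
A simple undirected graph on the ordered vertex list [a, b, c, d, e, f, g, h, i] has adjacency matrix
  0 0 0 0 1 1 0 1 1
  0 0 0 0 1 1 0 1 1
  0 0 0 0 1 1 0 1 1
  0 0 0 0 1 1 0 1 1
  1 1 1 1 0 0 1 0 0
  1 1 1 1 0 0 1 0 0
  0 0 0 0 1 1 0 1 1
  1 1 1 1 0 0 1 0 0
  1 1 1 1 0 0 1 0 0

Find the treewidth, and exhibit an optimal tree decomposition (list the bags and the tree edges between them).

The largest bag has 5 vertices, giving width 4; this decomposition certifies tw(G) ≤ 4. For the lower bound: the 5 vertex sets {a,f}, {b,i}, {g,h}, {e}, {c} are disjoint, each induces a connected subgraph, and every pair is joined by at least one edge of G. Contracting each set to a single vertex therefore yields K_{5} as a minor, and since treewidth is minor-monotone, tw(G) ≥ tw(K_{5}) = 4. Combining the bounds, tw(G) = 4.

Treewidth 4.
Bags: B1 = {a, e, f, h, i}  B2 = {b, e, f, h, i}  B3 = {e, f, g, h, i}  B4 = {c, e, f, h, i}  B5 = {d, e, f, h, i}
Tree: B1–B2, B2–B3, B3–B4, B4–B5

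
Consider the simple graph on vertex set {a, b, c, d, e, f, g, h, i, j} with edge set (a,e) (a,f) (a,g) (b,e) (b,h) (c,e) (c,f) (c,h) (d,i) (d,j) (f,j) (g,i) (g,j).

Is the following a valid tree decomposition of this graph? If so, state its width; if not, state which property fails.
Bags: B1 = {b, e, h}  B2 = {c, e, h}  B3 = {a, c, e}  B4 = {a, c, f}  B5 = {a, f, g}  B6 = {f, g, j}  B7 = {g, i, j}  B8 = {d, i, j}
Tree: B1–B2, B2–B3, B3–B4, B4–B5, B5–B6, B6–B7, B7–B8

Yes; width 2.

Every vertex of G appears in some bag (union = {a, b, c, d, e, f, g, h, i, j}); every edge is covered by a bag; and for each vertex v the set of bags containing v is connected in the bag tree. The decomposition is therefore valid. The largest bag has 3 vertices, so the width is 2.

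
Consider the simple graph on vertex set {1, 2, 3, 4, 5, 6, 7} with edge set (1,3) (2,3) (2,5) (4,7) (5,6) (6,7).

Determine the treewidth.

A width-1 tree decomposition is:
Bags: B1 = {1, 3}  B2 = {2, 3}  B3 = {2, 5}  B4 = {5, 6}  B5 = {6, 7}  B6 = {4, 7}
Tree: B1–B2, B2–B3, B3–B4, B4–B5, B5–B6
Every bag has size at most 2, so the width is 2 − 1 = 1 and tw(G) ≤ 1. Since G has at least one edge (e.g. 1–3), it is not an edgeless graph, so tw(G) ≥ 1. The upper and lower bounds meet at 1, so that is the treewidth.

1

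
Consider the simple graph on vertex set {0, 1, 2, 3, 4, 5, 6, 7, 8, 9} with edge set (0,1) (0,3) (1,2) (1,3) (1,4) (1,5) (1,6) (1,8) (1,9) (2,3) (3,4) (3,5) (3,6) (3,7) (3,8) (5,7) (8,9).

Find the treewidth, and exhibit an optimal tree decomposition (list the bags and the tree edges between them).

Treewidth 2.
Bags: B1 = {1, 3, 5}  B2 = {1, 3, 4}  B3 = {0, 1, 3}  B4 = {1, 2, 3}  B5 = {1, 3, 8}  B6 = {1, 3, 6}  B7 = {3, 5, 7}  B8 = {1, 8, 9}
Tree: B1–B2, B1–B3, B2–B4, B4–B5, B4–B6, B1–B7, B5–B8

Each bag holds 3 vertices, so the decomposition has width 2, which upper-bounds the treewidth. On the other hand G contains the 3-clique {1, 8, 9}. A clique must lie in a single bag of any decomposition, so no decomposition can have width below 2. Combining the bounds, tw(G) = 2.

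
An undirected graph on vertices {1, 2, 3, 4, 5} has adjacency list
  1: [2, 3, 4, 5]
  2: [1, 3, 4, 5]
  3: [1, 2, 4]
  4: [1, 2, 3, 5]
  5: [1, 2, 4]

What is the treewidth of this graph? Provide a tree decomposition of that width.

Treewidth 3.
One such decomposition:
Bags: B1 = {1, 2, 4, 5}  B2 = {1, 2, 3, 4}
Tree: B1–B2

Every bag has size at most 4, so the width is 4 − 1 = 3 and tw(G) ≤ 3. On the other hand G contains the 4-clique {1, 2, 3, 4}. A clique must lie in a single bag of any decomposition, so no decomposition can have width below 3. Therefore the treewidth is 3.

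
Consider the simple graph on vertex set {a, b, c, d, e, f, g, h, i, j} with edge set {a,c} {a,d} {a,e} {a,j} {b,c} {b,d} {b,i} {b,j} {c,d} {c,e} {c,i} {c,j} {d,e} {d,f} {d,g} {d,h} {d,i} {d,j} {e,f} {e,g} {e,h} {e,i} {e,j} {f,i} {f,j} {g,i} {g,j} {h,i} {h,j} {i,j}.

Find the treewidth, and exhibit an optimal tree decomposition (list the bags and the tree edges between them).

Treewidth 4.
Bags: B1 = {d, e, f, i, j}  B2 = {c, d, e, i, j}  B3 = {a, c, d, e, j}  B4 = {d, e, g, i, j}  B5 = {b, c, d, i, j}  B6 = {d, e, h, i, j}
Tree: B1–B2, B2–B3, B2–B4, B2–B5, B4–B6

Each bag holds 5 vertices, so the decomposition has width 4, which upper-bounds the treewidth. Conversely, {a, c, d, e, j} is a clique of size 5, and the vertices of any clique must share a bag in every tree decomposition; so some bag has ≥ 5 vertices and tw(G) ≥ 4. Therefore the treewidth is 4.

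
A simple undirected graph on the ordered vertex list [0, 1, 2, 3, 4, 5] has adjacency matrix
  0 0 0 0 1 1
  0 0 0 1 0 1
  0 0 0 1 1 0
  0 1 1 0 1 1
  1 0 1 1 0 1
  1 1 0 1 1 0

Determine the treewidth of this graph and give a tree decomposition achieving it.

Each bag holds 3 vertices, so the decomposition has width 2, which upper-bounds the treewidth. On the other hand G contains the 3-clique {0, 4, 5}. A clique must lie in a single bag of any decomposition, so no decomposition can have width below 2. Hence tw(G) = 2 exactly.

Treewidth 2.
Bags: B1 = {3, 4, 5}  B2 = {1, 3, 5}  B3 = {0, 4, 5}  B4 = {2, 3, 4}
Tree: B1–B2, B1–B3, B1–B4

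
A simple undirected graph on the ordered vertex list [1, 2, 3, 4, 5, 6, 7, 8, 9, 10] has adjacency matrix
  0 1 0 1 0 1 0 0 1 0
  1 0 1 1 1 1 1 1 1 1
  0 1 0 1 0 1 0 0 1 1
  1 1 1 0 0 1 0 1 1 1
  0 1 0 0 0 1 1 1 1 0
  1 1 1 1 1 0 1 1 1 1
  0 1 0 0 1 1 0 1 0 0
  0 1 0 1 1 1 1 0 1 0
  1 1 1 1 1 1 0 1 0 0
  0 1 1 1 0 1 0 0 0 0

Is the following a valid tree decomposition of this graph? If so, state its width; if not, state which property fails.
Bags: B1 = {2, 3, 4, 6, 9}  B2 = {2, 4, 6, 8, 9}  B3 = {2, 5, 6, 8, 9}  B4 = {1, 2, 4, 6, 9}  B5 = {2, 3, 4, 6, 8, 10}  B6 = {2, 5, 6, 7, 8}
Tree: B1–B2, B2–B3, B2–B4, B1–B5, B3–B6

No — bags containing vertex 8 are not connected in the tree.

A tree decomposition must satisfy three properties: every vertex lies in some bag; for every edge, both endpoints lie together in some bag; and for every vertex, the bags containing it form a connected subtree. Here bags containing vertex 8 are not connected in the tree, so the decomposition is invalid.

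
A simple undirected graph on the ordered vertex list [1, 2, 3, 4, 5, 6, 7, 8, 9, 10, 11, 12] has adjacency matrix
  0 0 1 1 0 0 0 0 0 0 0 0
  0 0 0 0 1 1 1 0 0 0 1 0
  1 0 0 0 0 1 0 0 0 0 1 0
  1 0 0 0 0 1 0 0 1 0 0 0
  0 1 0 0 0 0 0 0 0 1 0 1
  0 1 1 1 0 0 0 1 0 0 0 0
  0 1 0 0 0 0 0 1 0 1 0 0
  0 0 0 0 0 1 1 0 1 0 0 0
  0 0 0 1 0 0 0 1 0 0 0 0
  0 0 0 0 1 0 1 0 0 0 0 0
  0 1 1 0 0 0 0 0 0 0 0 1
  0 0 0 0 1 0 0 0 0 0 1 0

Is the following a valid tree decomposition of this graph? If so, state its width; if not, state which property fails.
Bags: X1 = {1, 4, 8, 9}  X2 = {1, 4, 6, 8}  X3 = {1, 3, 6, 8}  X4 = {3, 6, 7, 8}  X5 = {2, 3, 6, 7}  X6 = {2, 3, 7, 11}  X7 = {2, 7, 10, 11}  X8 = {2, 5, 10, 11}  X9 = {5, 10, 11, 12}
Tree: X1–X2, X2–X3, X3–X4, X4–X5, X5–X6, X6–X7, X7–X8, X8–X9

Yes; width 3.

Vertex coverage: the bags together contain {1, 2, 3, 4, 5, 6, 7, 8, 9, 10, 11, 12}, the full vertex set. Edge coverage: each edge of G has both endpoints in at least one bag. Running intersection: for every vertex, the bags containing it form a connected subtree. All three properties hold, so this is a valid tree decomposition of width max|bag| − 1 = 3, and hence tw(G) ≤ 3.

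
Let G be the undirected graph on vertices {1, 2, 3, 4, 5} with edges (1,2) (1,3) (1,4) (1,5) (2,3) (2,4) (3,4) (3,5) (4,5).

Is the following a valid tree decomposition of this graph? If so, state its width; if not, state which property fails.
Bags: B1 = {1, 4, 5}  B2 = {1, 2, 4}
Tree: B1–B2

No — vertex 3 appears in no bag.

A tree decomposition must satisfy three properties: every vertex lies in some bag; for every edge, both endpoints lie together in some bag; and for every vertex, the bags containing it form a connected subtree. Here vertex 3 appears in no bag, so the decomposition is invalid.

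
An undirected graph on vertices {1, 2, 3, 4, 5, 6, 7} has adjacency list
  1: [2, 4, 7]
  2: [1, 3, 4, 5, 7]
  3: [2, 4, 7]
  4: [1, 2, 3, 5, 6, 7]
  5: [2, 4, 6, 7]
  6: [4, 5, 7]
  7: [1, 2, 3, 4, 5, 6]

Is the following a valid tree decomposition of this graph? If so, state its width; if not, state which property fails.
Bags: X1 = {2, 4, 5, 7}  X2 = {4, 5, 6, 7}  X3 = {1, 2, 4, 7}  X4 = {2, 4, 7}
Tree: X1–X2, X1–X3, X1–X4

A tree decomposition must satisfy three properties: every vertex lies in some bag; for every edge, both endpoints lie together in some bag; and for every vertex, the bags containing it form a connected subtree. Here vertex 3 appears in no bag, so the decomposition is invalid.

No — vertex 3 appears in no bag.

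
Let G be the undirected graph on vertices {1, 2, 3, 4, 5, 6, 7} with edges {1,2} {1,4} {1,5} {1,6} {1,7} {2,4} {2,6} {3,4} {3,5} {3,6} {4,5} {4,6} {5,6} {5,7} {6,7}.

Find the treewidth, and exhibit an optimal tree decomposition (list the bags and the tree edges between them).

Treewidth 3.
Bags: B1 = {1, 4, 5, 6}  B2 = {1, 2, 4, 6}  B3 = {3, 4, 5, 6}  B4 = {1, 5, 6, 7}
Tree: B1–B2, B1–B3, B1–B4

Every bag has size at most 4, so the width is 4 − 1 = 3 and tw(G) ≤ 3. For the lower bound, the 4 vertices {1, 2, 4, 6} are pairwise adjacent, and any tree decomposition puts a clique entirely inside one bag — forcing width ≥ 3. The upper and lower bounds meet at 3, so that is the treewidth.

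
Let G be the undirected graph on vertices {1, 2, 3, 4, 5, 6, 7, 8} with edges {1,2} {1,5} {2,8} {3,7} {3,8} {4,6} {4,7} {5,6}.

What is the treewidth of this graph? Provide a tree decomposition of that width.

Treewidth 2.
Bags: B1 = {1, 5, 6}  B2 = {1, 4, 6}  B3 = {1, 4, 7}  B4 = {1, 3, 7}  B5 = {1, 3, 8}  B6 = {1, 2, 8}
Tree: B1–B2, B2–B3, B3–B4, B4–B5, B5–B6

The largest bag has 3 vertices, giving width 2; this decomposition certifies tw(G) ≤ 2. Since 1–5–6–4–7–3–8–2–1 is a cycle in G, G is not acyclic. Forests are exactly the graphs of treewidth ≤ 1, so tw(G) ≥ 2. Therefore the treewidth is 2.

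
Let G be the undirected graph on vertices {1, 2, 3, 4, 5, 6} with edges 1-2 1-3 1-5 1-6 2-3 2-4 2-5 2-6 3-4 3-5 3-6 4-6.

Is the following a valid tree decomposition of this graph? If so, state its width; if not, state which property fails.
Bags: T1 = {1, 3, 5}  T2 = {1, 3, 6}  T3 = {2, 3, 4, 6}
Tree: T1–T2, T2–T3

A tree decomposition must satisfy three properties: every vertex lies in some bag; for every edge, both endpoints lie together in some bag; and for every vertex, the bags containing it form a connected subtree. Here edge (2,5) lies in no bag, so the decomposition is invalid.

No — edge (2,5) lies in no bag.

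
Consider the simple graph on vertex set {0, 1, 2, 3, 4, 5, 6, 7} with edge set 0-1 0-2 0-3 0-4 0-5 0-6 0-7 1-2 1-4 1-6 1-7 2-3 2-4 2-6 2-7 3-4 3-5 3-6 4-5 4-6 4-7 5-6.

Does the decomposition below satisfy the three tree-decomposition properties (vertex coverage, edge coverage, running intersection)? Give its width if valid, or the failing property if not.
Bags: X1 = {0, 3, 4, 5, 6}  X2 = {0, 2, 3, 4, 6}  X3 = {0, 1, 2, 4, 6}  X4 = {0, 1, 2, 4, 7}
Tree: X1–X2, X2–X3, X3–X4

Every vertex of G appears in some bag (union = {0, 1, 2, 3, 4, 5, 6, 7}); every edge is covered by a bag; and for each vertex v the set of bags containing v is connected in the bag tree. The decomposition is therefore valid. The largest bag has 5 vertices, so the width is 4.

Yes; width 4.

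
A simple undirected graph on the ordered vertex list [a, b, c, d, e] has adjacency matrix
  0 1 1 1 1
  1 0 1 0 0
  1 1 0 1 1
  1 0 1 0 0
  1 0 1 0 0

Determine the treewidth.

A width-2 tree decomposition is:
Bags: B1 = {a, c, d}  B2 = {a, c, e}  B3 = {a, b, c}
Tree: B1–B2, B2–B3
Every bag has size at most 3, so the width is 3 − 1 = 2 and tw(G) ≤ 2. For the lower bound, the 3 vertices {a, c, d} are pairwise adjacent, and any tree decomposition puts a clique entirely inside one bag — forcing width ≥ 2. Hence tw(G) = 2 exactly.

2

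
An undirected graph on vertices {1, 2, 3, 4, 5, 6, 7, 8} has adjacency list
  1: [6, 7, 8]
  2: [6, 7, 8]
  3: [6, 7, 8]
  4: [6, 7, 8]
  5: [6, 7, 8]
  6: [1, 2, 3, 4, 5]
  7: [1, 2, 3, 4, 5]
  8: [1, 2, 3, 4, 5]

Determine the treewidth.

A width-3 tree decomposition is:
Bags: B1 = {2, 6, 7, 8}  B2 = {5, 6, 7, 8}  B3 = {3, 6, 7, 8}  B4 = {1, 6, 7, 8}  B5 = {4, 6, 7, 8}
Tree: B1–B2, B2–B3, B3–B4, B4–B5
Each bag holds 4 vertices, so the decomposition has width 3, which upper-bounds the treewidth. For the lower bound: the 4 vertex sets {2,8}, {5,6}, {7}, {3} are disjoint, each induces a connected subgraph, and every pair is joined by at least one edge of G. Contracting each set to a single vertex therefore yields K_{4} as a minor, and since treewidth is minor-monotone, tw(G) ≥ tw(K_{4}) = 3. Combining the bounds, tw(G) = 3.

3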